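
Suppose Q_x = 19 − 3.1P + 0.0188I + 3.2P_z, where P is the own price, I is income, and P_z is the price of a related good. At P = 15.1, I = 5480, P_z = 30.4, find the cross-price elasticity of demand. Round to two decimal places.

0.56

First evaluate Q_x: 19 − 3.1(15.1) + 0.0188(5480) + 3.2(30.4) = 19 − 46.81 + 103.024 + 97.28 = 172.494.
∂Q_x/∂P_z = +3.2, so E_xy = 3.2·(30.4/172.494) ≈ 0.56.
E_xy > 0: the goods are substitutes.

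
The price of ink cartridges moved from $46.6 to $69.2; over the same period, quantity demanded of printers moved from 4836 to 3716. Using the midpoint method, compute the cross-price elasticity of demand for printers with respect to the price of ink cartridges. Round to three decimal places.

-0.671

%ΔQ_x = (3716 − 4836)/[(4836+3716)/2] = -1120/4276 ≈ -0.2619.
%ΔP_y = (69.2 − 46.6)/[(46.6+69.2)/2] ≈ 0.3903.
E_xy = -0.2619/0.3903 ≈ -0.671.
E_xy < 0, so printers and ink cartridges are complements.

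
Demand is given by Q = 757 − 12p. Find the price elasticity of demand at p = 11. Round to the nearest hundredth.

-0.21

At p = 11, Q = 625.
dQ/dp = −12.
Point elasticity E = (dQ/dp)·(p/Q) = -12 × 11/625 ≈ -0.21.
|E| < 1, so demand is inelastic at this price.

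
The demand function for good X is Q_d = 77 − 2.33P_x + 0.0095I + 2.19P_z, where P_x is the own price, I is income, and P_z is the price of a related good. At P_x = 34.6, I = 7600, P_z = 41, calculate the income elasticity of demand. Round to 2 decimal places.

First evaluate Q_d: 77 − 2.33(34.6) + 0.0095(7600) + 2.19(41) = 77 − 80.618 + 72.2 + 89.79 = 158.372.
∂Q_d/∂I = +0.0095, so E_I = 0.0095·(7600/158.372) ≈ 0.46.
E_I ∈ (0,1): normal good (necessity).

0.46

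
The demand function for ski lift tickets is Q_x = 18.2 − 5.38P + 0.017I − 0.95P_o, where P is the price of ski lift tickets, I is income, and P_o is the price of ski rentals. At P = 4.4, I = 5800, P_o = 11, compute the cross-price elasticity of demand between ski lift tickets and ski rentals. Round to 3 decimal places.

-0.126

First evaluate Q_x: 18.2 − 5.38(4.4) + 0.017(5800) − 0.95(11) = 18.2 − 23.672 + 98.6 − 10.45 = 82.678.
∂Q_x/∂P_o = −0.95, so E_xy = -0.95·(11/82.678) ≈ -0.126.
E_xy < 0: the goods are complements.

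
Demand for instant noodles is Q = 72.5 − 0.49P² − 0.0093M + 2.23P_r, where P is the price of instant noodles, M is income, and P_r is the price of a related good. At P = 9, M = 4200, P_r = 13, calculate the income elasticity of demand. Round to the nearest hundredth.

Substituting, Q = 72.5 − 0.49(9)² − 0.0093(4200) + 2.23(13) = 72.5 − 39.69 − 39.06 + 28.99 = 22.74.
∂Q/∂M = −0.0093, so E_I = -0.0093·(4200/22.74) ≈ -1.72.
E_I < 0: inferior good.

-1.72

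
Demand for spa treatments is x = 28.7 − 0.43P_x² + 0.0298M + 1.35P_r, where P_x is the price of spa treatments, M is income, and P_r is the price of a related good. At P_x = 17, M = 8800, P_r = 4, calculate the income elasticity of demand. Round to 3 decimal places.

1.524

Evaluating quantity at (P_x, M, P_r) gives x = 28.7 − 0.43(17)² + 0.0298(8800) + 1.35(4) = 28.7 − 124.27 + 262.24 + 5.4 = 172.07.
∂x/∂M = +0.0298, so E_I = 0.0298·(8800/172.07) ≈ 1.524.
E_I > 1: normal good (luxury).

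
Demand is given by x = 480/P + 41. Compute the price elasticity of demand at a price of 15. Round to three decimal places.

At P = 15, x = 73.
dx/dP = −480/P² = −2.1333.
Point elasticity E = (dx/dP)·(P/x) = -2.1333 × 15/73 ≈ -0.438.
|E| < 1, so demand is inelastic at this price.

-0.438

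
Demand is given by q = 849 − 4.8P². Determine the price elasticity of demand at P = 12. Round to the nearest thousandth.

-8.760

At P = 12, q = 157.8.
dq/dP = −2·4.8·P = −115.2.
Point elasticity E = (dq/dP)·(P/q) = -115.2 × 12/157.8 ≈ -8.760.
|E| > 1, so demand is elastic at this price.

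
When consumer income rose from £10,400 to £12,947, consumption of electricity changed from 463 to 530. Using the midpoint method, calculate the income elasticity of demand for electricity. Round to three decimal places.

0.618

%ΔQ = (530 − 463)/[(463+530)/2] = 67/496.5 ≈ 0.1349.
%ΔM = (12,947 − 10,400)/[(10,400+12,947)/2] = 2547/11673.5 ≈ 0.2182.
E_I = %ΔQ/%ΔM ≈ 0.618.
E_I ∈ (0,1): normal good (necessity).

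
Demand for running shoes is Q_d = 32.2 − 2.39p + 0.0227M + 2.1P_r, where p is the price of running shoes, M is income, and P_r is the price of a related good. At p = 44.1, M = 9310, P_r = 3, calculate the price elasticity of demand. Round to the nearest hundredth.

-0.73

Substituting, Q_d = 32.2 − 2.39(44.1) + 0.0227(9310) + 2.1(3) = 32.2 − 105.399 + 211.337 + 6.3 = 144.438.
∂Q_d/∂p = −2.39, so E_p = (−2.39)·(44.1/144.438) ≈ -0.73.
|E_p| < 1: demand is inelastic.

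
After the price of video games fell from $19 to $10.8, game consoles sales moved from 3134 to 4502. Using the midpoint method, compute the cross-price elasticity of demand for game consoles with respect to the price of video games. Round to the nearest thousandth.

-0.651

%ΔQ_x = (4502 − 3134)/[(3134+4502)/2] = 1368/3818 ≈ 0.3583.
%ΔP_y = (10.8 − 19)/[(19+10.8)/2] ≈ -0.5503.
E_xy = 0.3583/-0.5503 ≈ -0.651.
E_xy < 0, so game consoles and video games are complements.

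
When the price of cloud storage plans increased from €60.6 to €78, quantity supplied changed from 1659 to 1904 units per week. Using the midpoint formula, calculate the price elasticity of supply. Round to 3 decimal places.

0.548

%ΔQ = (1904 − 1659)/[(1659 + 1904)/2] = 245/1781.5 ≈ 0.1375.
%ΔP = (78 − 60.6)/[(60.6 + 78)/2] = 17.4/69.3 ≈ 0.2511.
Arc elasticity E = %ΔQ/%ΔP ≈ 0.1375/0.2511 ≈ 0.548.
|E| < 1: supply is inelastic over this range.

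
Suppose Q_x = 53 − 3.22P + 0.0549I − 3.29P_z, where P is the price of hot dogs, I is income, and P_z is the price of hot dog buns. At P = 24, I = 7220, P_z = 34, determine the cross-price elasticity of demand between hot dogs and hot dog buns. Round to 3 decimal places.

-0.430

At the given point, Q_x = 53 − 3.22(24) + 0.0549(7220) − 3.29(34) = 53 − 77.28 + 396.378 − 111.86 = 260.238.
∂Q_x/∂P_z = −3.29, so E_xy = -3.29·(34/260.238) ≈ -0.430.
E_xy < 0: the goods are complements.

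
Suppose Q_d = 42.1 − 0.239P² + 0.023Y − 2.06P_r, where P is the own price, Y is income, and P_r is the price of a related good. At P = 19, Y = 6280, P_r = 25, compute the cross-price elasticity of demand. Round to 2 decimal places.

-1.06

First evaluate Q_d: 42.1 − 0.239(19)² + 0.023(6280) − 2.06(25) = 42.1 − 86.279 + 144.44 − 51.5 = 48.761.
∂Q_d/∂P_r = −2.06, so E_xy = -2.06·(25/48.761) ≈ -1.06.
E_xy < 0: the goods are complements.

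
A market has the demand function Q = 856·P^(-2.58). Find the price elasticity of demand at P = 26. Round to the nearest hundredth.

For a Cobb–Douglas (constant-elasticity) form Q = A·P^α·…, the elasticity with respect to P equals the exponent α at every point.
Here the exponent on P is -2.58, so the price elasticity of demand is -2.58.

-2.58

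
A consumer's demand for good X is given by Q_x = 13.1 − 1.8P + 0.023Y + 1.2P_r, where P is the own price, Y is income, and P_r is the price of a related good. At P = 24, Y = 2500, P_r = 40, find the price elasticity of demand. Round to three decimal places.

-0.573

Q_x = 13.1 − 1.8(24) + 0.023(2500) + 1.2(40) = 13.1 − 43.2 + 57.5 + 48 = 75.4.
∂Q_x/∂P = −1.8, so E_p = (−1.8)·(24/75.4) ≈ -0.573.
|E_p| < 1: demand is inelastic.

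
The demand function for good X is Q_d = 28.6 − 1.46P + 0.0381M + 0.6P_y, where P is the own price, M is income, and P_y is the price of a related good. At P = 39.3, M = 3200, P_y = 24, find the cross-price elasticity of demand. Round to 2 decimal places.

Q_d = 28.6 − 1.46(39.3) + 0.0381(3200) + 0.6(24) = 28.6 − 57.378 + 121.92 + 14.4 = 107.542.
∂Q_d/∂P_y = +0.6, so E_xy = 0.6·(24/107.542) ≈ 0.13.
E_xy > 0: the goods are substitutes.

0.13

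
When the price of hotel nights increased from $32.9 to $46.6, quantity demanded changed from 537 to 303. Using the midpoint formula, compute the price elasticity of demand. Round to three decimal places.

-1.617

%ΔQ = (303 − 537)/[(537 + 303)/2] = -234/420 ≈ -0.5571.
%ΔP = (46.6 − 32.9)/[(32.9 + 46.6)/2] = 13.7/39.75 ≈ 0.3447.
Arc elasticity E = %ΔQ/%ΔP ≈ -0.5571/0.3447 ≈ -1.617.
|E| > 1: demand is elastic over this range.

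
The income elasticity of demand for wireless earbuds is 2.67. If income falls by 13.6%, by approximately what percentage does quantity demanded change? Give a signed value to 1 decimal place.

-36.3

%ΔQ ≈ E × %ΔI = (2.67) × (-13.6%) ≈ -36.3%.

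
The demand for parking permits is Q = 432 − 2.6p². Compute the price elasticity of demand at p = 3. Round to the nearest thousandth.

-0.115

At p = 3, Q = 408.6.
dQ/dp = −2·2.6·p = −15.6.
Point elasticity E = (dQ/dp)·(p/Q) = -15.6 × 3/408.6 ≈ -0.115.
|E| < 1, so demand is inelastic at this price.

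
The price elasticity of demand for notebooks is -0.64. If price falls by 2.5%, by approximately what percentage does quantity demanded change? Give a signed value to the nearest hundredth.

1.60

%ΔQ ≈ E × %ΔP = (-0.64) × (-2.5%) = 1.60%.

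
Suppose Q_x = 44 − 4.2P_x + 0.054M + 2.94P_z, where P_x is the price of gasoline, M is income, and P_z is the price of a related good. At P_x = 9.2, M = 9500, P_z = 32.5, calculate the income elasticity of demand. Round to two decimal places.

0.84

Substituting, Q_x = 44 − 4.2(9.2) + 0.054(9500) + 2.94(32.5) = 44 − 38.64 + 513 + 95.55 = 613.91.
∂Q_x/∂M = +0.054, so E_I = 0.054·(9500/613.91) ≈ 0.84.
E_I ∈ (0,1): normal good (necessity).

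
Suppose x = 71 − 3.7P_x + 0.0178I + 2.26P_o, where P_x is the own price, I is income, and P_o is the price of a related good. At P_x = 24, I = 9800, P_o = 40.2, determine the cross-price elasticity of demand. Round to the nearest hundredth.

0.37

At the given point, x = 71 − 3.7(24) + 0.0178(9800) + 2.26(40.2) = 71 − 88.8 + 174.44 + 90.852 = 247.492.
∂x/∂P_o = +2.26, so E_xy = 2.26·(40.2/247.492) ≈ 0.37.
E_xy > 0: the goods are substitutes.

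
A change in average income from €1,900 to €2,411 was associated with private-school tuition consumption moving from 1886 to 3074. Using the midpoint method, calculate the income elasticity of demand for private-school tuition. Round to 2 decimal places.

2.02

%ΔQ = (3074 − 1886)/[(1886+3074)/2] = 1188/2480 ≈ 0.4790.
%ΔI = (2,411 − 1,900)/[(1,900+2,411)/2] = 511/2155.5 ≈ 0.2371.
E_I = %ΔQ/%ΔI ≈ 2.02.
E_I > 1: normal good (luxury).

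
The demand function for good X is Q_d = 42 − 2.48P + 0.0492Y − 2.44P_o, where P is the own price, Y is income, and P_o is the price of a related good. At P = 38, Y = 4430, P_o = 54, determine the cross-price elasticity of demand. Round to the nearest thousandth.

Q_d = 42 − 2.48(38) + 0.0492(4430) − 2.44(54) = 42 − 94.24 + 217.956 − 131.76 = 33.956.
∂Q_d/∂P_o = −2.44, so E_xy = -2.44·(54/33.956) ≈ -3.880.
E_xy < 0: the goods are complements.

-3.880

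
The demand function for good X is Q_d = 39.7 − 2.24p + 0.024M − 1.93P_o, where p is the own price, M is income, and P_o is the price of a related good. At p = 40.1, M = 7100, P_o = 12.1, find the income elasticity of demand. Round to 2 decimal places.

At the given point, Q_d = 39.7 − 2.24(40.1) + 0.024(7100) − 1.93(12.1) = 39.7 − 89.824 + 170.4 − 23.353 = 96.923.
∂Q_d/∂M = +0.024, so E_I = 0.024·(7100/96.923) ≈ 1.76.
E_I > 1: normal good (luxury).

1.76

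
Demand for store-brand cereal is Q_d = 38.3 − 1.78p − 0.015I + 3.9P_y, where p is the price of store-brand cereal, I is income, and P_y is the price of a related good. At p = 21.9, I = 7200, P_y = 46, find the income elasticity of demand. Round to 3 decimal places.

Substituting, Q_d = 38.3 − 1.78(21.9) − 0.015(7200) + 3.9(46) = 38.3 − 38.982 − 108 + 179.4 = 70.718.
∂Q_d/∂I = −0.015, so E_I = -0.015·(7200/70.718) ≈ -1.527.
E_I < 0: inferior good.

-1.527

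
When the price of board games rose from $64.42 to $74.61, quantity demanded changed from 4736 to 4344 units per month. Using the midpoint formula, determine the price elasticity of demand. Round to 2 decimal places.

%Δq = (4344 − 4736)/[(4736 + 4344)/2] = -392/4540 ≈ -0.0863.
%ΔP = (74.61 − 64.42)/[(64.42 + 74.61)/2] = 10.19/69.515 ≈ 0.1466.
Arc elasticity E = %Δq/%ΔP ≈ -0.0863/0.1466 ≈ -0.59.
|E| < 1: demand is inelastic over this range.

-0.59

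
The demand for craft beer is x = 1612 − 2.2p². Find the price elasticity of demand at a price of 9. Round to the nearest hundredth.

-0.25

At p = 9, x = 1433.8.
dx/dp = −2·2.2·p = −39.6.
Point elasticity E = (dx/dp)·(p/x) = -39.6 × 9/1433.8 ≈ -0.25.
|E| < 1, so demand is inelastic at this price.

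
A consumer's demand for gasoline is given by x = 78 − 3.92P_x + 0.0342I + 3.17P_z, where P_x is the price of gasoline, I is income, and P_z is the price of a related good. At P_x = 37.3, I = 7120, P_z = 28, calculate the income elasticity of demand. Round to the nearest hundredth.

First evaluate x: 78 − 3.92(37.3) + 0.0342(7120) + 3.17(28) = 78 − 146.216 + 243.504 + 88.76 = 264.048.
∂x/∂I = +0.0342, so E_I = 0.0342·(7120/264.048) ≈ 0.92.
E_I ∈ (0,1): normal good (necessity).

0.92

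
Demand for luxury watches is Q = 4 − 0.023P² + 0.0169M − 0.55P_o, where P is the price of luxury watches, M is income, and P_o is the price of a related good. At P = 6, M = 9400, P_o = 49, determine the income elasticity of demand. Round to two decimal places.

Q = 4 − 0.023(6)² + 0.0169(9400) − 0.55(49) = 4 − 0.828 + 158.86 − 26.95 = 135.082.
∂Q/∂M = +0.0169, so E_I = 0.0169·(9400/135.082) ≈ 1.18.
E_I > 1: normal good (luxury).

1.18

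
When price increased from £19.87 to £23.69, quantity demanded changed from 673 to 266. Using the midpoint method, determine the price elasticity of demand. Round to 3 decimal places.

%Δq = (266 − 673)/[(673 + 266)/2] = -407/469.5 ≈ -0.8669.
%ΔP = (23.69 − 19.87)/[(19.87 + 23.69)/2] = 3.82/21.78 ≈ 0.1754.
Arc elasticity E = %Δq/%ΔP ≈ -0.8669/0.1754 ≈ -4.943.
|E| > 1: demand is elastic over this range.

-4.943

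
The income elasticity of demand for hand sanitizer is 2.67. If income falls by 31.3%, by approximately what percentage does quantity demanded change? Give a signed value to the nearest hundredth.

%ΔQ ≈ E × %ΔI = (2.67) × (-31.3%) ≈ -83.57%.

-83.57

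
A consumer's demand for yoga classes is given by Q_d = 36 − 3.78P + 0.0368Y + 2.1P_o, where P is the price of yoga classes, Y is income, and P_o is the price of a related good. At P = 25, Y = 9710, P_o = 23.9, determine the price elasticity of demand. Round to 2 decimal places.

Evaluating quantity at (P, Y, P_o) gives Q_d = 36 − 3.78(25) + 0.0368(9710) + 2.1(23.9) = 36 − 94.5 + 357.328 + 50.19 = 349.018.
∂Q_d/∂P = −3.78, so E_p = (−3.78)·(25/349.018) ≈ -0.27.
|E_p| < 1: demand is inelastic.

-0.27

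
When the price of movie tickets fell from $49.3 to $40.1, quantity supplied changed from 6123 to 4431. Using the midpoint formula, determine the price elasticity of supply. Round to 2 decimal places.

1.56

%ΔQ = (4431 − 6123)/[(6123 + 4431)/2] = -1692/5277 ≈ -0.3206.
%ΔP = (40.1 − 49.3)/[(49.3 + 40.1)/2] = -9.2/44.7 ≈ -0.2058.
Arc elasticity E = %ΔQ/%ΔP ≈ -0.3206/-0.2058 ≈ 1.56.
|E| > 1: supply is elastic over this range.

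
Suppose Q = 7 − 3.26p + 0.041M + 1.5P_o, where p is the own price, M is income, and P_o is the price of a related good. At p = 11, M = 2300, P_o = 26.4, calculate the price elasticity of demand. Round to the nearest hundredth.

-0.34

At the given point, Q = 7 − 3.26(11) + 0.041(2300) + 1.5(26.4) = 7 − 35.86 + 94.3 + 39.6 = 105.04.
∂Q/∂p = −3.26, so E_p = (−3.26)·(11/105.04) ≈ -0.34.
|E_p| < 1: demand is inelastic.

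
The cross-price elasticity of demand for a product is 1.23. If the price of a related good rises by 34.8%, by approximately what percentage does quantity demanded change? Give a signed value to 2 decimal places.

42.80

%ΔQ ≈ E × %ΔP_y = (1.23) × (34.8%) ≈ 42.80%.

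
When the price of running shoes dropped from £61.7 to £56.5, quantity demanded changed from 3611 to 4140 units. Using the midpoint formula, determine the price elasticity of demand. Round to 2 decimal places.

%Δq = (4140 − 3611)/[(3611 + 4140)/2] = 529/3875.5 ≈ 0.1365.
%Δp = (56.5 − 61.7)/[(61.7 + 56.5)/2] = -5.2/59.1 ≈ -0.0880.
Arc elasticity E = %Δq/%Δp ≈ 0.1365/-0.0880 ≈ -1.55.
|E| > 1: demand is elastic over this range.

-1.55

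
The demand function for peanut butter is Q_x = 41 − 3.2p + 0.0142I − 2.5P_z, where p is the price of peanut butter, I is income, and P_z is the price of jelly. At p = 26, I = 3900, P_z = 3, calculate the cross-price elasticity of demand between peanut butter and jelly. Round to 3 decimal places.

Evaluating quantity at (p, I, P_z) gives Q_x = 41 − 3.2(26) + 0.0142(3900) − 2.5(3) = 41 − 83.2 + 55.38 − 7.5 = 5.68.
∂Q_x/∂P_z = −2.5, so E_xy = -2.5·(3/5.68) ≈ -1.320.
E_xy < 0: the goods are complements.

-1.320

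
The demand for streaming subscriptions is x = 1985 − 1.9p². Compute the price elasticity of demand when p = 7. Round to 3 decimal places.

At p = 7, x = 1891.9.
dx/dp = −2·1.9·p = −26.6.
Point elasticity E = (dx/dp)·(p/x) = -26.6 × 7/1891.9 ≈ -0.098.
|E| < 1, so demand is inelastic at this price.

-0.098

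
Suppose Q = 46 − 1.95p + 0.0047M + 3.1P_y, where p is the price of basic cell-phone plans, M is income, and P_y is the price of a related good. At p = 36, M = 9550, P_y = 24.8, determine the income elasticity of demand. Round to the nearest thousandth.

Q = 46 − 1.95(36) + 0.0047(9550) + 3.1(24.8) = 46 − 70.2 + 44.885 + 76.88 = 97.565.
∂Q/∂M = +0.0047, so E_I = 0.0047·(9550/97.565) ≈ 0.460.
E_I ∈ (0,1): normal good (necessity).

0.460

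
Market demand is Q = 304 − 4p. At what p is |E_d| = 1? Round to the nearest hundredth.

38.00

For linear demand Q = a − bp, E = −bp/(a − bp). |E| = 1 ⇒ bp = a − bp ⇒ p = a/(2b).
p = 304/(2·4) = 38.00.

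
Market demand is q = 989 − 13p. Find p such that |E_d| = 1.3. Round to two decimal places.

Set −bp/(a − bp) = −1.3 ⇒ bp = 1.3(a − bp) ⇒ bp(1+1.3) = 1.3·a.
p = 1.3·989/(13·2.3) = 43.00.

43.00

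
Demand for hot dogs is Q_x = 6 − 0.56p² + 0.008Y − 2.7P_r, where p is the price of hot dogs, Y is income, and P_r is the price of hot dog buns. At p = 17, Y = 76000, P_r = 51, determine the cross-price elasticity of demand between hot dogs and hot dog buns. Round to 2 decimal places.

-0.44

Q_x = 6 − 0.56(17)² + 0.008(76000) − 2.7(51) = 6 − 161.84 + 608 − 137.7 = 314.46.
∂Q_x/∂P_r = −2.7, so E_xy = -2.7·(51/314.46) ≈ -0.44.
E_xy < 0: the goods are complements.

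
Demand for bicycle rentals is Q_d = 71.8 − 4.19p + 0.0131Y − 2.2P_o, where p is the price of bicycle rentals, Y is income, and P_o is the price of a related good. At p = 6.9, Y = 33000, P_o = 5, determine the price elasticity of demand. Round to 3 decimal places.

-0.062

Substituting, Q_d = 71.8 − 4.19(6.9) + 0.0131(33000) − 2.2(5) = 71.8 − 28.911 + 432.3 − 11 = 464.189.
∂Q_d/∂p = −4.19, so E_p = (−4.19)·(6.9/464.189) ≈ -0.062.
|E_p| < 1: demand is inelastic.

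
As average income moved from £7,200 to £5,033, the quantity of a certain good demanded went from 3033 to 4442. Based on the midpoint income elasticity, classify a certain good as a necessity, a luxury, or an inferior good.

%ΔQ = (4442 − 3033)/[(3033+4442)/2] = 1409/3737.5 ≈ 0.3770.
%ΔI = (5,033 − 7,200)/[(7,200+5,033)/2] = -2167/6116.5 ≈ -0.3543.
E_I = %ΔQ/%ΔI ≈ -1.064.
E_I < 0: inferior good.

inferior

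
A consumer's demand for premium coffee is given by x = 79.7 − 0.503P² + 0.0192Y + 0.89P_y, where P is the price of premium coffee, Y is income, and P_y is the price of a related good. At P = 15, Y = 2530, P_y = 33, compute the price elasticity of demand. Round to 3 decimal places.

x = 79.7 − 0.503(15)² + 0.0192(2530) + 0.89(33) = 79.7 − 113.175 + 48.576 + 29.37 = 44.471.
∂x/∂P = −2·0.503·P = -15.09, so E_p = -15.09·(15/44.471) ≈ -5.090.
|E_p| > 1: demand is elastic.

-5.090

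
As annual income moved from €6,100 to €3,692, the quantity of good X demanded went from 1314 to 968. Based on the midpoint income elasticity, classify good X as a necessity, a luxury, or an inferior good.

%ΔQ = (968 − 1314)/[(1314+968)/2] = -346/1141 ≈ -0.3032.
%ΔM = (3,692 − 6,100)/[(6,100+3,692)/2] = -2408/4896 ≈ -0.4918.
E_I = %ΔQ/%ΔM ≈ 0.617.
E_I ∈ (0,1): normal good (necessity).

necessity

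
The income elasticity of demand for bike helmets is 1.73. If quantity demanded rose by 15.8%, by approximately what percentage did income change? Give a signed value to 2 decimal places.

9.13

%ΔQ ≈ E × %ΔI ⇒ %ΔI = %ΔQ / E = (15.8%)/(1.73) ≈ 9.13%.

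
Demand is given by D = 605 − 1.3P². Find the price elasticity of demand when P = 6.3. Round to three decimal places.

-0.186

At P = 6.3, D = 553.403.
dD/dP = −2·1.3·P = −16.38.
Point elasticity E = (dD/dP)·(P/D) = -16.38 × 6.3/553.403 ≈ -0.186.
|E| < 1, so demand is inelastic at this price.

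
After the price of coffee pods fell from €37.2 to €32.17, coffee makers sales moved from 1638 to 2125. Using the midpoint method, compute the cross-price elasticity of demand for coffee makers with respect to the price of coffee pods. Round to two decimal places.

%ΔQ_x = (2125 − 1638)/[(1638+2125)/2] = 487/1881.5 ≈ 0.2588.
%ΔP_y = (32.17 − 37.2)/[(37.2+32.17)/2] ≈ -0.1450.
E_xy = 0.2588/-0.1450 ≈ -1.78.
E_xy < 0, so coffee makers and coffee pods are complements.

-1.78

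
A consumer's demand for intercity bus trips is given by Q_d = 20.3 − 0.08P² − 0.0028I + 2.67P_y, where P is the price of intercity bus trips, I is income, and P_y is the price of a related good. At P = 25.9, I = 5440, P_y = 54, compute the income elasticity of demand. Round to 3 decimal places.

-0.159

First evaluate Q_d: 20.3 − 0.08(25.9)² − 0.0028(5440) + 2.67(54) = 20.3 − 53.6648 − 15.232 + 144.18 = 95.5832.
∂Q_d/∂I = −0.0028, so E_I = -0.0028·(5440/95.5832) ≈ -0.159.
E_I < 0: inferior good.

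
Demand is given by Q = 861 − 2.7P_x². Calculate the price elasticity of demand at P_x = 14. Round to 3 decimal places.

At P_x = 14, Q = 331.8.
dQ/dP_x = −2·2.7·P_x = −75.6.
Point elasticity E = (dQ/dP_x)·(P_x/Q) = -75.6 × 14/331.8 ≈ -3.190.
|E| > 1, so demand is elastic at this price.

-3.190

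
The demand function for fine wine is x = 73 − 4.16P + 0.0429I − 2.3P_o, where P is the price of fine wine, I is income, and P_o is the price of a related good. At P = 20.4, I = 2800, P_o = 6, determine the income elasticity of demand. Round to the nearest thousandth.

Substituting, x = 73 − 4.16(20.4) + 0.0429(2800) − 2.3(6) = 73 − 84.864 + 120.12 − 13.8 = 94.456.
∂x/∂I = +0.0429, so E_I = 0.0429·(2800/94.456) ≈ 1.272.
E_I > 1: normal good (luxury).

1.272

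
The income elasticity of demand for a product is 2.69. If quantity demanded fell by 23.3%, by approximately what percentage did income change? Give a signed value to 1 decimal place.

%ΔQ ≈ E × %ΔI ⇒ %ΔI = %ΔQ / E = (-23.3%)/(2.69) ≈ -8.7%.

-8.7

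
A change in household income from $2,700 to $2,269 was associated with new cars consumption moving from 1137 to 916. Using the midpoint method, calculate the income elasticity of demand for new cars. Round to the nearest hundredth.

%ΔQ = (916 − 1137)/[(1137+916)/2] = -221/1026.5 ≈ -0.2153.
%ΔI = (2,269 − 2,700)/[(2,700+2,269)/2] = -431/2484.5 ≈ -0.1735.
E_I = %ΔQ/%ΔI ≈ 1.24.
E_I > 1: normal good (luxury).

1.24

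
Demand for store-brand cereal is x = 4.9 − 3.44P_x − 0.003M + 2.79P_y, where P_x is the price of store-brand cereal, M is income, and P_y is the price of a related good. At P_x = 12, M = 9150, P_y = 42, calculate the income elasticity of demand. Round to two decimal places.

-0.51

Substituting, x = 4.9 − 3.44(12) − 0.003(9150) + 2.79(42) = 4.9 − 41.28 − 27.45 + 117.18 = 53.35.
∂x/∂M = −0.003, so E_I = -0.003·(9150/53.35) ≈ -0.51.
E_I < 0: inferior good.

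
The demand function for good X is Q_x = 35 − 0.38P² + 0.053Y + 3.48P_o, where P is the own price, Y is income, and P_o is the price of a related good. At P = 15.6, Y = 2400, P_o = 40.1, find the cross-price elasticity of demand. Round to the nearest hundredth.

0.67

Q_x = 35 − 0.38(15.6)² + 0.053(2400) + 3.48(40.1) = 35 − 92.4768 + 127.2 + 139.548 = 209.2712.
∂Q_x/∂P_o = +3.48, so E_xy = 3.48·(40.1/209.2712) ≈ 0.67.
E_xy > 0: the goods are substitutes.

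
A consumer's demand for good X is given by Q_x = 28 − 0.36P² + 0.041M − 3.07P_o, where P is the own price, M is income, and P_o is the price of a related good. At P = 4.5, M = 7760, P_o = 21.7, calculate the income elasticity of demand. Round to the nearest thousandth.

1.169

Q_x = 28 − 0.36(4.5)² + 0.041(7760) − 3.07(21.7) = 28 − 7.29 + 318.16 − 66.619 = 272.251.
∂Q_x/∂M = +0.041, so E_I = 0.041·(7760/272.251) ≈ 1.169.
E_I > 1: normal good (luxury).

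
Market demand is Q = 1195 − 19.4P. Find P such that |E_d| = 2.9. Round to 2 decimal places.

45.80

Set −bP/(a − bP) = −2.9 ⇒ bP = 2.9(a − bP) ⇒ bP(1+2.9) = 2.9·a.
P = 2.9·1195/(19.4·3.9) ≈ 45.80.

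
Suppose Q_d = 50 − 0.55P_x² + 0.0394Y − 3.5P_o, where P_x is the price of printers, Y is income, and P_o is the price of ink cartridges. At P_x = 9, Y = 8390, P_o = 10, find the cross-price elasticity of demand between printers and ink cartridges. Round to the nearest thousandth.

-0.116

First evaluate Q_d: 50 − 0.55(9)² + 0.0394(8390) − 3.5(10) = 50 − 44.55 + 330.566 − 35 = 301.016.
∂Q_d/∂P_o = −3.5, so E_xy = -3.5·(10/301.016) ≈ -0.116.
E_xy < 0: the goods are complements.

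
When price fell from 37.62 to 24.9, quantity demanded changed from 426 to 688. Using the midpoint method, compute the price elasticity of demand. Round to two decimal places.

%Δq = (688 − 426)/[(426 + 688)/2] = 262/557 ≈ 0.4704.
%ΔP = (24.9 − 37.62)/[(37.62 + 24.9)/2] = -12.72/31.26 ≈ -0.4069.
Arc elasticity E = %Δq/%ΔP ≈ 0.4704/-0.4069 ≈ -1.16.
|E| > 1: demand is elastic over this range.

-1.16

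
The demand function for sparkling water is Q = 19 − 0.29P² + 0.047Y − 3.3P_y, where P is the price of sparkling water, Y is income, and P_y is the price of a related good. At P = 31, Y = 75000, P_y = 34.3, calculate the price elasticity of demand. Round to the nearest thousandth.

-0.177

Substituting, Q = 19 − 0.29(31)² + 0.047(75000) − 3.3(34.3) = 19 − 278.69 + 3525 − 113.19 = 3152.12.
∂Q/∂P = −2·0.29·P = -17.98, so E_p = -17.98·(31/3152.12) ≈ -0.177.
|E_p| < 1: demand is inelastic.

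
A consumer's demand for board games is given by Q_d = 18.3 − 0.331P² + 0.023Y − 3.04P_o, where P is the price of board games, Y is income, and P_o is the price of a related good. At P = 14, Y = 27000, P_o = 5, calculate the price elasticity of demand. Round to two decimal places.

-0.23

Q_d = 18.3 − 0.331(14)² + 0.023(27000) − 3.04(5) = 18.3 − 64.876 + 621 − 15.2 = 559.224.
∂Q_d/∂P = −2·0.331·P = -9.268, so E_p = -9.268·(14/559.224) ≈ -0.23.
|E_p| < 1: demand is inelastic.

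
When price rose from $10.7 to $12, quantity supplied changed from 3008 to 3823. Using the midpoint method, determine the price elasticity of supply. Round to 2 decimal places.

%ΔQ = (3823 − 3008)/[(3008 + 3823)/2] = 815/3415.5 ≈ 0.2386.
%ΔP = (12 − 10.7)/[(10.7 + 12)/2] = 1.3/11.35 ≈ 0.1145.
Arc elasticity E = %ΔQ/%ΔP ≈ 0.2386/0.1145 ≈ 2.08.
|E| > 1: supply is elastic over this range.

2.08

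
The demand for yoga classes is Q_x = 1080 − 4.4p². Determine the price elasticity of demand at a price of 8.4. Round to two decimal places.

At p = 8.4, Q_x = 769.536.
dQ_x/dp = −2·4.4·p = −73.92.
Point elasticity E = (dQ_x/dp)·(p/Q_x) = -73.92 × 8.4/769.536 ≈ -0.81.
|E| < 1, so demand is inelastic at this price.

-0.81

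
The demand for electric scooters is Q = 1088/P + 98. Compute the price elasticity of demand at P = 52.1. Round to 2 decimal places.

-0.18

At P = 52.1, Q = 118.8829.
dQ/dP = −1088/P² = −0.4008.
Point elasticity E = (dQ/dP)·(P/Q) = -0.4008 × 52.1/118.8829 ≈ -0.18.
|E| < 1, so demand is inelastic at this price.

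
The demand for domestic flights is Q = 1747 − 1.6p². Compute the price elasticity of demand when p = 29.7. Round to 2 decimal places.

-8.41

At p = 29.7, Q = 335.656.
dQ/dp = −2·1.6·p = −95.04.
Point elasticity E = (dQ/dp)·(p/Q) = -95.04 × 29.7/335.656 ≈ -8.41.
|E| > 1, so demand is elastic at this price.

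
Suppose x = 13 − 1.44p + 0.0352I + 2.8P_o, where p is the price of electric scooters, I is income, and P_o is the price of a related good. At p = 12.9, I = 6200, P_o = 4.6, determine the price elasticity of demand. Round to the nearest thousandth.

At the given point, x = 13 − 1.44(12.9) + 0.0352(6200) + 2.8(4.6) = 13 − 18.576 + 218.24 + 12.88 = 225.544.
∂x/∂p = −1.44, so E_p = (−1.44)·(12.9/225.544) ≈ -0.082.
|E_p| < 1: demand is inelastic.

-0.082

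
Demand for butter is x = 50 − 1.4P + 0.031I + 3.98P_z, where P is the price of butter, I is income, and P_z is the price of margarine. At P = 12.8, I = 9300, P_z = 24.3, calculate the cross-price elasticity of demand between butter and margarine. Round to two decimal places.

Evaluating quantity at (P, I, P_z) gives x = 50 − 1.4(12.8) + 0.031(9300) + 3.98(24.3) = 50 − 17.92 + 288.3 + 96.714 = 417.094.
∂x/∂P_z = +3.98, so E_xy = 3.98·(24.3/417.094) ≈ 0.23.
E_xy > 0: the goods are substitutes.

0.23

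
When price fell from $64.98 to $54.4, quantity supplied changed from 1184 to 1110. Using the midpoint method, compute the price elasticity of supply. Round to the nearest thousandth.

%ΔQ = (1110 − 1184)/[(1184 + 1110)/2] = -74/1147 ≈ -0.0645.
%ΔP = (54.4 − 64.98)/[(64.98 + 54.4)/2] = -10.58/59.69 ≈ -0.1772.
Arc elasticity E = %ΔQ/%ΔP ≈ -0.0645/-0.1772 ≈ 0.364.
|E| < 1: supply is inelastic over this range.

0.364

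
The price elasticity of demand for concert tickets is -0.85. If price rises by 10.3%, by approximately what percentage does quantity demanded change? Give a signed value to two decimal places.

%ΔQ ≈ E × %ΔP = (-0.85) × (10.3%) ≈ -8.76%.

-8.76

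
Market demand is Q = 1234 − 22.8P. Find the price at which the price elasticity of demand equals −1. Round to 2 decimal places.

For linear demand Q = a − bP, E = −bP/(a − bP). |E| = 1 ⇒ bP = a − bP ⇒ P = a/(2b).
P = 1234/(2·22.8) ≈ 27.06.

27.06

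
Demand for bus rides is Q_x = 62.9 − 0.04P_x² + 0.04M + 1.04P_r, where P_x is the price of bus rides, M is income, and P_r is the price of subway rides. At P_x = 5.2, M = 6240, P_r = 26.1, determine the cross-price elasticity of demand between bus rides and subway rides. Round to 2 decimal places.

0.08

Evaluating quantity at (P_x, M, P_r) gives Q_x = 62.9 − 0.04(5.2)² + 0.04(6240) + 1.04(26.1) = 62.9 − 1.0816 + 249.6 + 27.144 = 338.5624.
∂Q_x/∂P_r = +1.04, so E_xy = 1.04·(26.1/338.5624) ≈ 0.08.
E_xy > 0: the goods are substitutes.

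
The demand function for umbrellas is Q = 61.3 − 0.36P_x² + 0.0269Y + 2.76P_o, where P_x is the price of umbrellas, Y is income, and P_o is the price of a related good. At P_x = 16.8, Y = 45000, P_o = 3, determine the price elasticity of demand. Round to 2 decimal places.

First evaluate Q: 61.3 − 0.36(16.8)² + 0.0269(45000) + 2.76(3) = 61.3 − 101.6064 + 1210.5 + 8.28 = 1178.4736.
∂Q/∂P_x = −2·0.36·P_x = -12.096, so E_p = -12.096·(16.8/1178.4736) ≈ -0.17.
|E_p| < 1: demand is inelastic.

-0.17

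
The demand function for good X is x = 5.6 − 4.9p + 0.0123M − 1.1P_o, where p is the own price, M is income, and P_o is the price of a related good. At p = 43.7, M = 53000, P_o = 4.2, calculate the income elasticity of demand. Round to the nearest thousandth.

At the given point, x = 5.6 − 4.9(43.7) + 0.0123(53000) − 1.1(4.2) = 5.6 − 214.13 + 651.9 − 4.62 = 438.75.
∂x/∂M = +0.0123, so E_I = 0.0123·(53000/438.75) ≈ 1.486.
E_I > 1: normal good (luxury).

1.486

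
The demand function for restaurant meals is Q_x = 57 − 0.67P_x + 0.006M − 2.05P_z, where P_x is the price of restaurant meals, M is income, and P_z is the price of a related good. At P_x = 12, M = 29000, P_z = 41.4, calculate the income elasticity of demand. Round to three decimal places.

First evaluate Q_x: 57 − 0.67(12) + 0.006(29000) − 2.05(41.4) = 57 − 8.04 + 174 − 84.87 = 138.09.
∂Q_x/∂M = +0.006, so E_I = 0.006·(29000/138.09) ≈ 1.260.
E_I > 1: normal good (luxury).

1.260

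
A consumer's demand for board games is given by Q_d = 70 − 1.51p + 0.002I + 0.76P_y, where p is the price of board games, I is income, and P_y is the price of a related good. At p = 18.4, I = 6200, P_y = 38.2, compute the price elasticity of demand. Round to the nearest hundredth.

-0.33

At the given point, Q_d = 70 − 1.51(18.4) + 0.002(6200) + 0.76(38.2) = 70 − 27.784 + 12.4 + 29.032 = 83.648.
∂Q_d/∂p = −1.51, so E_p = (−1.51)·(18.4/83.648) ≈ -0.33.
|E_p| < 1: demand is inelastic.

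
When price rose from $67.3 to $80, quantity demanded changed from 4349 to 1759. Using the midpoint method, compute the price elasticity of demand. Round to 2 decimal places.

%Δq = (1759 − 4349)/[(4349 + 1759)/2] = -2590/3054 ≈ -0.8481.
%Δp = (80 − 67.3)/[(67.3 + 80)/2] = 12.7/73.65 ≈ 0.1724.
Arc elasticity E = %Δq/%Δp ≈ -0.8481/0.1724 ≈ -4.92.
|E| > 1: demand is elastic over this range.

-4.92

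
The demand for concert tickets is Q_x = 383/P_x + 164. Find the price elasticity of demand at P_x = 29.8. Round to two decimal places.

-0.07

At P_x = 29.8, Q_x = 176.8523.
dQ_x/dP_x = −383/P_x² = −0.4313.
Point elasticity E = (dQ_x/dP_x)·(P_x/Q_x) = -0.4313 × 29.8/176.8523 ≈ -0.07.
|E| < 1, so demand is inelastic at this price.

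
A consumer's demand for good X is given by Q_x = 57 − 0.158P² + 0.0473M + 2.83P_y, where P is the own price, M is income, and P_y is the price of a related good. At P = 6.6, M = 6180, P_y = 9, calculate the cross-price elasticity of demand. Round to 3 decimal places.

First evaluate Q_x: 57 − 0.158(6.6)² + 0.0473(6180) + 2.83(9) = 57 − 6.8825 + 292.314 + 25.47 = 367.9015.
∂Q_x/∂P_y = +2.83, so E_xy = 2.83·(9/367.9015) ≈ 0.069.
E_xy > 0: the goods are substitutes.

0.069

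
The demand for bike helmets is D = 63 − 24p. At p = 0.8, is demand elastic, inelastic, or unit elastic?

inelastic

At p = 0.8, D = 43.8.
dD/dp = −24.
Point elasticity E = (dD/dp)·(p/D) = -24 × 0.8/43.8 ≈ -0.438.
|E| ≈ 0.438 < 1, so demand is inelastic.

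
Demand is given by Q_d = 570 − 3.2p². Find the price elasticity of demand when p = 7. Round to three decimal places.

-0.759

At p = 7, Q_d = 413.2.
dQ_d/dp = −2·3.2·p = −44.8.
Point elasticity E = (dQ_d/dp)·(p/Q_d) = -44.8 × 7/413.2 ≈ -0.759.
|E| < 1, so demand is inelastic at this price.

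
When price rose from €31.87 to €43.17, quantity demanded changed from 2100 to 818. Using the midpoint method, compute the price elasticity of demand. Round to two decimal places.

-2.92

%Δq = (818 − 2100)/[(2100 + 818)/2] = -1282/1459 ≈ -0.8787.
%ΔP = (43.17 − 31.87)/[(31.87 + 43.17)/2] = 11.3/37.52 ≈ 0.3012.
Arc elasticity E = %Δq/%ΔP ≈ -0.8787/0.3012 ≈ -2.92.
|E| > 1: demand is elastic over this range.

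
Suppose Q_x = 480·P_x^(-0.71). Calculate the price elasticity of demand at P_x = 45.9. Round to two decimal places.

-0.71

For a Cobb–Douglas (constant-elasticity) form Q_x = A·P_x^α·…, the elasticity with respect to P_x equals the exponent α at every point.
Here the exponent on P_x is -0.71, so the price elasticity of demand is -0.71.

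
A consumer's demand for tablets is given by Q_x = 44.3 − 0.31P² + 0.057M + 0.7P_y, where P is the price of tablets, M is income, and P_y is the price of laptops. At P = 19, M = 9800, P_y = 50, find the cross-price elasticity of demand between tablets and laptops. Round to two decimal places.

0.07

Substituting, Q_x = 44.3 − 0.31(19)² + 0.057(9800) + 0.7(50) = 44.3 − 111.91 + 558.6 + 35 = 525.99.
∂Q_x/∂P_y = +0.7, so E_xy = 0.7·(50/525.99) ≈ 0.07.
E_xy > 0: the goods are substitutes.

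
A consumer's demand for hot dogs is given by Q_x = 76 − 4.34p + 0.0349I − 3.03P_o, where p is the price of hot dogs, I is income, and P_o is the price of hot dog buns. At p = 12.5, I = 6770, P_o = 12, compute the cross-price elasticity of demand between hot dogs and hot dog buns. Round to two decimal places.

-0.16

At the given point, Q_x = 76 − 4.34(12.5) + 0.0349(6770) − 3.03(12) = 76 − 54.25 + 236.273 − 36.36 = 221.663.
∂Q_x/∂P_o = −3.03, so E_xy = -3.03·(12/221.663) ≈ -0.16.
E_xy < 0: the goods are complements.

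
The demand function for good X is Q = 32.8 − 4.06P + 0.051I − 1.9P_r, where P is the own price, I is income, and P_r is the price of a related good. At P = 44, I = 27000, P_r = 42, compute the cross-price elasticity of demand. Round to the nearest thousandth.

First evaluate Q: 32.8 − 4.06(44) + 0.051(27000) − 1.9(42) = 32.8 − 178.64 + 1377 − 79.8 = 1151.36.
∂Q/∂P_r = −1.9, so E_xy = -1.9·(42/1151.36) ≈ -0.069.
E_xy < 0: the goods are complements.

-0.069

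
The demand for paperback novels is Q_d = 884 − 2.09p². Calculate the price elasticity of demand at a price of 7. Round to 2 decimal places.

-0.26

At p = 7, Q_d = 781.59.
dQ_d/dp = −2·2.09·p = −29.26.
Point elasticity E = (dQ_d/dp)·(p/Q_d) = -29.26 × 7/781.59 ≈ -0.26.
|E| < 1, so demand is inelastic at this price.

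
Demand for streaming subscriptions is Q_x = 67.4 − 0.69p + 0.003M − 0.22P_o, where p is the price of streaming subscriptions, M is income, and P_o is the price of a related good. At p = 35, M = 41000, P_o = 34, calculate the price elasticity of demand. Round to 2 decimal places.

-0.15

Q_x = 67.4 − 0.69(35) + 0.003(41000) − 0.22(34) = 67.4 − 24.15 + 123 − 7.48 = 158.77.
∂Q_x/∂p = −0.69, so E_p = (−0.69)·(35/158.77) ≈ -0.15.
|E_p| < 1: demand is inelastic.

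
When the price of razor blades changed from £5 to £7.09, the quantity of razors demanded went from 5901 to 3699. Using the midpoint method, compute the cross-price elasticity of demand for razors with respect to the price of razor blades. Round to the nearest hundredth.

-1.33

%ΔQ_x = (3699 − 5901)/[(5901+3699)/2] = -2202/4800 ≈ -0.4588.
%ΔP_y = (7.09 − 5)/[(5+7.09)/2] ≈ 0.3457.
E_xy = -0.4588/0.3457 ≈ -1.33.
E_xy < 0, so razors and razor blades are complements.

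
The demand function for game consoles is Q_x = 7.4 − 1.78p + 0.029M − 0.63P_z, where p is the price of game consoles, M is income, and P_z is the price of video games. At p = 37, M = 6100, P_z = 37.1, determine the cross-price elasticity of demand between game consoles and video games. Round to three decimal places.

Evaluating quantity at (p, M, P_z) gives Q_x = 7.4 − 1.78(37) + 0.029(6100) − 0.63(37.1) = 7.4 − 65.86 + 176.9 − 23.373 = 95.067.
∂Q_x/∂P_z = −0.63, so E_xy = -0.63·(37.1/95.067) ≈ -0.246.
E_xy < 0: the goods are complements.

-0.246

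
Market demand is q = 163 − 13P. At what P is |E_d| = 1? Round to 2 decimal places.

For linear demand q = a − bP, E = −bP/(a − bP). |E| = 1 ⇒ bP = a − bP ⇒ P = a/(2b).
P = 163/(2·13) ≈ 6.27.

6.27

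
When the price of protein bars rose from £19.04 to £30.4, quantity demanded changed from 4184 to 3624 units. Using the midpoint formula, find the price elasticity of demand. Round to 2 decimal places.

-0.31

%ΔQ = (3624 − 4184)/[(4184 + 3624)/2] = -560/3904 ≈ -0.1434.
%Δp = (30.4 − 19.04)/[(19.04 + 30.4)/2] = 11.36/24.72 ≈ 0.4595.
Arc elasticity E = %ΔQ/%Δp ≈ -0.1434/0.4595 ≈ -0.31.
|E| < 1: demand is inelastic over this range.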